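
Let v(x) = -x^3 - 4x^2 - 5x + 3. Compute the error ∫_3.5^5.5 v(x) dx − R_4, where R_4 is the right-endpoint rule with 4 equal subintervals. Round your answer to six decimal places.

52.833333

Exact integral: ∫_3.5^5.5 v(x) dx ≈ -394.91666667.
R_4 = -447.75.
Error ≈ -394.91666667 − (-447.75) ≈ 52.833333.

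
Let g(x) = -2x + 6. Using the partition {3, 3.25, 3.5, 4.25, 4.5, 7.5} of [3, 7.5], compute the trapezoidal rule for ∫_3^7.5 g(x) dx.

-20.25

Subinterval widths: 0.25, 0.25, 0.75, 0.25, 3.
g(3) = 0, g(3.25) = -0.5, g(3.5) = -1, g(4.25) = -2.5, g(4.5) = -3, g(7.5) = -9.
On each subinterval the trapezoid contributes (Δx_i/2)·[g(x_{i-1}) + g(x_i)].
Sum = -20.25.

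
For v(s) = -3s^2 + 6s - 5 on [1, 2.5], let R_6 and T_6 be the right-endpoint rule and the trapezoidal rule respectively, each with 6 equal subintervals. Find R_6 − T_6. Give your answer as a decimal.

R_6 = -7.265625.
T_6 = -6.421875.
R_6 − T_6 = -0.84375.

-0.84375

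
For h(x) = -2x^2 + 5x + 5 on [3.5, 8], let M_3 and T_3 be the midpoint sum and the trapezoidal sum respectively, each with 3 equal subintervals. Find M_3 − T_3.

5.0625

M_3 = -159.1875.
T_3 = -164.25.
M_3 − T_3 = 5.0625.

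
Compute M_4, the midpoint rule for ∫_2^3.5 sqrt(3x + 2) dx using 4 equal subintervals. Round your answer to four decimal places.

4.7932

Δx = (3.5 − 2)/4 = 0.375.
Midpoints: 2.1875, 2.5625, 2.9375, 3.3125.
f(2.1875) ≈ 2.9262, f(2.5625) ≈ 3.1125, f(2.9375) ≈ 3.2882, f(3.3125) ≈ 3.4551.
Sum = Δx · [f(2.1875) + f(2.5625) + f(2.9375) + f(3.3125)].
Sum ≈ 4.7932.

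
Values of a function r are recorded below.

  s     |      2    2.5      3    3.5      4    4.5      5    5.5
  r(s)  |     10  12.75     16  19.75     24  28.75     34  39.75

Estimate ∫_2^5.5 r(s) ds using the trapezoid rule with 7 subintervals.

Δs = 0.5.
T_7 = (0.5/2)·[10 + 2·12.75 + 2·16 + 2·19.75 + 2·24 + 2·28.75 + 2·34 + 39.75] = 80.0625.

80.0625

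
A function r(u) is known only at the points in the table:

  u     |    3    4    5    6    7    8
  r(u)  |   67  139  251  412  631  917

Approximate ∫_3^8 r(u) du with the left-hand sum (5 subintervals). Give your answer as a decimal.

Δu = 1.
Sum = 1·[67 + 139 + 251 + 412 + 631] = 1500.

1500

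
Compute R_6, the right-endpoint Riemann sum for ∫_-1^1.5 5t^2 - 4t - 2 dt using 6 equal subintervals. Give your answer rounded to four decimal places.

-0.6279

Δt = (1.5 − (-1))/6 = 5/12.
Right endpoints: -7/12, -1/6, 0.25, 2/3, 13/12, 1.5.
f(-7/12) = 293/144, f(-1/6) = -43/36, f(0.25) = -2.6875, f(2/3) = -22/9, f(13/12) = -67/144, f(1.5) = 3.25.
Sum = Δt · [f(-7/12) + f(-1/6) + f(0.25) + ...].
Sum ≈ -0.6279.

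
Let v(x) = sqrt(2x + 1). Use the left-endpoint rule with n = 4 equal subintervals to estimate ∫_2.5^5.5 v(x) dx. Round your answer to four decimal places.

8.5714

Δx = (5.5 − 2.5)/4 = 0.75.
Left endpoints: 2.5, 3.25, 4, 4.75.
v(2.5) ≈ 2.4495, v(3.25) ≈ 2.7386, v(4) ≈ 3.0000, v(4.75) ≈ 3.2404.
Sum = Δx · [v(2.5) + v(3.25) + v(4) + v(4.75)].
Sum ≈ 8.5714.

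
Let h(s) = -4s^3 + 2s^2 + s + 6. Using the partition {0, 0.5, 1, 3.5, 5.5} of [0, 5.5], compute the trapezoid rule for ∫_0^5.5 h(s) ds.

-890.625

Subinterval widths: 0.5, 0.5, 2.5, 2.
h(0) = 6, h(0.5) = 6.5, h(1) = 5, h(3.5) = -137.5, h(5.5) = -593.5.
On each subinterval the trapezoid contributes (Δs_i/2)·[h(s_{i-1}) + h(s_i)].
Sum = -890.625.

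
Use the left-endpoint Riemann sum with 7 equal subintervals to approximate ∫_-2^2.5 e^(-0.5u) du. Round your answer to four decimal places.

5.6870

Δu = (2.5 − (-2))/7 = 9/14.
Left endpoints: -2, -19/14, -5/7, -1/14, 4/7, 17/14, 13/7.
f(-2) ≈ 2.7183, f(-19/14) ≈ 1.9711, f(-5/7) ≈ 1.4292, f(-1/14) ≈ 1.0364, f(4/7) ≈ 0.7515, f(17/14) ≈ 0.5449, f(13/7) ≈ 0.3951.
Sum = Δu · [f(-2) + f(-19/14) + f(-5/7) + ...].
Sum ≈ 5.6870.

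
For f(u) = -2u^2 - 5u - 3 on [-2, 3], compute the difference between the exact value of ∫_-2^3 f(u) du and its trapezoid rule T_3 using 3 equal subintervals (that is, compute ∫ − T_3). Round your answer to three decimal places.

Exact integral: ∫_-2^3 f(u) du ≈ -50.83333.
T_3 ≈ -55.46296.
Error ≈ -50.83333 − (-55.46296) ≈ 4.630.

4.630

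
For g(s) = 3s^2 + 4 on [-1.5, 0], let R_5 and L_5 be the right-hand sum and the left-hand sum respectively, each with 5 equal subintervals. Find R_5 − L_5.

-2.025

R_5 = 8.43.
L_5 = 10.455.
R_5 − L_5 = -2.025.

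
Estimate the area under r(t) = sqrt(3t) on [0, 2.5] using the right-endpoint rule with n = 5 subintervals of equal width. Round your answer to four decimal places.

Δt = (2.5 − 0)/5 = 0.5.
Right endpoints: 0.5, 1, 1.5, 2, 2.5.
r(0.5) ≈ 1.2247, r(1) ≈ 1.7321, r(1.5) ≈ 2.1213, r(2) ≈ 2.4495, r(2.5) ≈ 2.7386.
Sum = Δt · [r(0.5) + r(1) + r(1.5) + r(2) + r(2.5)].
Sum ≈ 5.1331.

5.1331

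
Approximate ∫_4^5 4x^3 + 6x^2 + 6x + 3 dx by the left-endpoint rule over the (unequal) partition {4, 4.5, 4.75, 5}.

467.390625

Subinterval widths: 0.5, 0.25, 0.25.
Left endpoints: 4, 4.5, 4.75.
f(4) = 379, f(4.5) = 516, f(4.75) = 595.5625.
Sum = Σ Δx_i · f(x_i).
Sum = 467.390625.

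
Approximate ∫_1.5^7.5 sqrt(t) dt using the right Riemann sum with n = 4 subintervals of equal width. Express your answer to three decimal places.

13.562

Δt = (7.5 − 1.5)/4 = 1.5.
Right endpoints: 3, 4.5, 6, 7.5.
f(3) ≈ 1.732, f(4.5) ≈ 2.121, f(6) ≈ 2.449, f(7.5) ≈ 2.739.
Sum = Δt · [f(3) + f(4.5) + f(6) + f(7.5)].
Sum ≈ 13.562.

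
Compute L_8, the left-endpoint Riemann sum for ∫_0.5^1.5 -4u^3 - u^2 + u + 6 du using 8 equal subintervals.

1.7578125

Δu = (1.5 − 0.5)/8 = 0.125.
Left endpoints: 0.5, 0.625, 0.75, 0.875, 1, 1.125, 1.25, 1.375.
f(0.5) = 5.75, f(0.625) = 5.2578125, f(0.75) = 4.5, f(0.875) = 3.4296875, f(1) = 2, f(1.125) = 0.1640625, f(1.25) = -2.125, f(1.375) = -4.9140625.
Sum = Δu · [f(0.5) + f(0.625) + f(0.75) + ...].
Sum = 1.7578125.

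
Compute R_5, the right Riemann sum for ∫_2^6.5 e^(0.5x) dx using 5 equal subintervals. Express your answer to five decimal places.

Δx = (6.5 − 2)/5 = 0.9.
Right endpoints: 2.9, 3.8, 4.7, 5.6, 6.5.
f(2.9) ≈ 4.26311, f(3.8) ≈ 6.68589, f(4.7) ≈ 10.48557, f(5.6) ≈ 16.44465, f(6.5) ≈ 25.79034.
Sum = Δx · [f(2.9) + f(3.8) + f(4.7) + f(5.6) + f(6.5)].
Sum ≈ 57.30261.

57.30261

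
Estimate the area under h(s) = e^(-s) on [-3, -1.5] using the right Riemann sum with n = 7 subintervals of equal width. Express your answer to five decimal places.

13.99167

Δs = (-1.5 − (-3))/7 = 3/14.
Right endpoints: -39/14, -18/7, -33/14, -15/7, -27/14, -12/7, -1.5.
h(-39/14) ≈ 16.21139, h(-18/7) ≈ 13.08450, h(-33/14) ≈ 10.56073, h(-15/7) ≈ 8.52376, h(-27/14) ≈ 6.87968, h(-12/7) ≈ 5.55271, h(-1.5) ≈ 4.48169.
Sum = Δs · [h(-39/14) + h(-18/7) + h(-33/14) + ...].
Sum ≈ 13.99167.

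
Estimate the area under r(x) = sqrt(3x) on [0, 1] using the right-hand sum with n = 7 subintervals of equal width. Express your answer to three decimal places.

Δx = (1 − 0)/7 = 1/7.
Right endpoints: 1/7, 2/7, 3/7, 4/7, 5/7, 6/7, 1.
r(1/7) ≈ 0.655, r(2/7) ≈ 0.926, r(3/7) ≈ 1.134, r(4/7) ≈ 1.309, r(5/7) ≈ 1.464, r(6/7) ≈ 1.604, r(1) ≈ 1.732.
Sum = Δx · [r(1/7) + r(2/7) + r(3/7) + ...].
Sum ≈ 1.260.

1.260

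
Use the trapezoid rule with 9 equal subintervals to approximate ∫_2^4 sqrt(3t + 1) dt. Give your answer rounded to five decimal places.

Δt = (4 − 2)/9 = 2/9.
f(2) ≈ 2.64575, f(20/9) ≈ 2.76887, f(22/9) ≈ 2.88675, f(8/3) ≈ 3.00000, f(26/9) ≈ 3.10913, f(28/9) ≈ 3.21455, f(10/3) ≈ 3.31662, f(32/9) ≈ 3.41565, f(34/9) ≈ 3.51188, f(4) ≈ 3.60555.
T_9 = (Δt/2)·[f(t_0) + 2f(t_1) + ... + 2f(t_{8}) + f(t_9)].
Sum ≈ 6.29980.

6.29980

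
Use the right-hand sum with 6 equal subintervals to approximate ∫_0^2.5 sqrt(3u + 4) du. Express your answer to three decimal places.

7.174

Δu = (2.5 − 0)/6 = 5/12.
Right endpoints: 5/12, 5/6, 1.25, 5/3, 25/12, 2.5.
f(5/12) ≈ 2.291, f(5/6) ≈ 2.550, f(1.25) ≈ 2.784, f(5/3) ≈ 3.000, f(25/12) ≈ 3.202, f(2.5) ≈ 3.391.
Sum = Δu · [f(5/12) + f(5/6) + f(1.25) + ...].
Sum ≈ 7.174.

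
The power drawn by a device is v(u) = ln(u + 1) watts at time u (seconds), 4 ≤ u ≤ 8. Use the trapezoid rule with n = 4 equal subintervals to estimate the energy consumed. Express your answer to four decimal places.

7.7204

Δu = (8 − 4)/4 = 1.
v(4) ≈ 1.6094, v(5) ≈ 1.7918, v(6) ≈ 1.9459, v(7) ≈ 2.0794, v(8) ≈ 2.1972.
T_4 = (Δu/2)·[v(u_0) + 2v(u_1) + 2v(u_2) + 2v(u_3) + v(u_4)].
Sum ≈ 7.7204.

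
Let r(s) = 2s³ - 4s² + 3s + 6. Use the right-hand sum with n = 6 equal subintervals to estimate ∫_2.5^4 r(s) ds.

75.6171875

Δs = (4 − 2.5)/6 = 0.25.
Right endpoints: 2.75, 3, 3.25, 3.5, 3.75, 4.
r(2.75) = 25.59375, r(3) = 33, r(3.25) = 42.15625, r(3.5) = 53.25, r(3.75) = 66.46875, r(4) = 82.
Sum = Δs · [r(2.75) + r(3) + r(3.25) + ...].
Sum = 75.6171875.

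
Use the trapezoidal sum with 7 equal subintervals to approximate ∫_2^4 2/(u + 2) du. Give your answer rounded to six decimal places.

0.811402

Δu = (4 − 2)/7 = 2/7.
f(2) = 0.5, f(16/7) = 7/15, f(18/7) = 0.4375, f(20/7) = 7/17, f(22/7) = 7/18, f(24/7) = 7/19, f(26/7) = 0.35, f(4) = 1/3.
T_7 = (Δu/2)·[f(u_0) + 2f(u_1) + ... + 2f(u_{6}) + f(u_7)].
Sum ≈ 0.811402.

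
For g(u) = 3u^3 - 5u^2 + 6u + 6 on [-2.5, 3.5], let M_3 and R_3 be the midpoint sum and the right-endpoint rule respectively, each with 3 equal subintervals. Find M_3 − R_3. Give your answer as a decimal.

M_3 = 40.75.
R_3 = 219.25.
M_3 − R_3 = -178.5.

-178.5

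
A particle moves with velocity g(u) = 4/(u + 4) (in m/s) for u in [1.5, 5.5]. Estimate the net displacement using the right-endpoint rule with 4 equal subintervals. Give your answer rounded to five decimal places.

Δu = (5.5 − 1.5)/4 = 1.
Right endpoints: 2.5, 3.5, 4.5, 5.5.
g(2.5) = 8/13, g(3.5) = 8/15, g(4.5) = 8/17, g(5.5) = 8/19.
Sum = Δu · [g(2.5) + g(3.5) + g(4.5) + g(5.5)].
Sum ≈ 2.04036.

2.04036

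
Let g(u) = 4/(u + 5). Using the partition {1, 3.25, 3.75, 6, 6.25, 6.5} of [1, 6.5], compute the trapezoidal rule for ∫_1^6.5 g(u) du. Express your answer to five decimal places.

2.63215

Subinterval widths: 2.25, 0.5, 2.25, 0.25, 0.25.
g(1) = 2/3, g(3.25) = 16/33, g(3.75) = 16/35, g(6) = 4/11, g(6.25) = 16/45, g(6.5) = 8/23.
On each subinterval the trapezoid contributes (Δu_i/2)·[g(u_{i-1}) + g(u_i)].
Sum ≈ 2.63215.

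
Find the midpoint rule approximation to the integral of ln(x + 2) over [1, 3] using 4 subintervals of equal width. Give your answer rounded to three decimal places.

2.753

Δx = (3 − 1)/4 = 0.5.
Midpoints: 1.25, 1.75, 2.25, 2.75.
f(1.25) ≈ 1.179, f(1.75) ≈ 1.322, f(2.25) ≈ 1.447, f(2.75) ≈ 1.558.
Sum = Δx · [f(1.25) + f(1.75) + f(2.25) + f(2.75)].
Sum ≈ 2.753.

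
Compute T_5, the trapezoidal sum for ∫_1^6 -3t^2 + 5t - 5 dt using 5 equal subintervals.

Δt = (6 − 1)/5 = 1.
f(1) = -3, f(2) = -7, f(3) = -17, f(4) = -33, f(5) = -55, f(6) = -83.
T_5 = (Δt/2)·[f(t_0) + 2f(t_1) + ... + 2f(t_{4}) + f(t_5)].
Sum = -155.

-155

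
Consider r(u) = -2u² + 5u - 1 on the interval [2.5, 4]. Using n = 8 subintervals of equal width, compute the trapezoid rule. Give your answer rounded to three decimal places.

-9.393

Δu = (4 − 2.5)/8 = 0.1875.
r(2.5) = -1, r(2.6875) = -2.0078125, r(2.875) = -3.15625, r(3.0625) = -4.4453125, r(3.25) = -5.875, r(3.4375) = -7.4453125, r(3.625) = -9.15625, r(3.8125) = -11.0078125, r(4) = -13.
T_8 = (Δu/2)·[r(u_0) + 2r(u_1) + ... + 2r(u_{7}) + r(u_8)].
Sum ≈ -9.393.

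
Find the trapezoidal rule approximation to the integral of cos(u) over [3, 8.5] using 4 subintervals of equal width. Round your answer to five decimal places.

0.55038

Δu = (8.5 − 3)/4 = 1.375.
f(3) ≈ -0.98999, f(4.375) ≈ -0.33102, f(5.75) ≈ 0.86119, f(7.125) ≈ 0.66611, f(8.5) ≈ -0.60201.
T_4 = (Δu/2)·[f(u_0) + 2f(u_1) + 2f(u_2) + 2f(u_3) + f(u_4)].
Sum ≈ 0.55038.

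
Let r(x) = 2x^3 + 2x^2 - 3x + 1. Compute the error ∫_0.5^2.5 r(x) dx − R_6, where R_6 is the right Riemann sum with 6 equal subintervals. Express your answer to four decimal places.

Exact integral: ∫_0.5^2.5 r(x) dx ≈ 22.833333.
R_6 ≈ 29.407407.
Error ≈ 22.833333 − 29.407407 ≈ -6.5741.

-6.5741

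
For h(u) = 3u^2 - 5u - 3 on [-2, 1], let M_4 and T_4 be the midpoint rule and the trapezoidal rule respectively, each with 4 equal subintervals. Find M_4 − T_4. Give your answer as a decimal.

-1.265625

M_4 = 7.078125.
T_4 = 8.34375.
M_4 − T_4 = -1.265625.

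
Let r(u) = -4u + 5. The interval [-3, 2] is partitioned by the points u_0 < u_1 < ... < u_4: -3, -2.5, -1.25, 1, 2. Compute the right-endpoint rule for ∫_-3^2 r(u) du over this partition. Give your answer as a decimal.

19.25

Subinterval widths: 0.5, 1.25, 2.25, 1.
Right endpoints: -2.5, -1.25, 1, 2.
r(-2.5) = 15, r(-1.25) = 10, r(1) = 1, r(2) = -3.
Sum = Σ Δu_i · r(u_i).
Sum = 19.25.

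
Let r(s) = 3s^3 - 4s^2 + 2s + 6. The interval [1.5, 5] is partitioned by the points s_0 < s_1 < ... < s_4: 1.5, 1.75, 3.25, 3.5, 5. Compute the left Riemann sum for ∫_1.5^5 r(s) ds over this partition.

Subinterval widths: 0.25, 1.5, 0.25, 1.5.
Left endpoints: 1.5, 1.75, 3.25, 3.5.
r(1.5) = 10.125, r(1.75) = 13.328125, r(3.25) = 73.234375, r(3.5) = 92.625.
Sum = Σ Δs_i · r(s_i).
Sum = 179.76953125.

179.76953125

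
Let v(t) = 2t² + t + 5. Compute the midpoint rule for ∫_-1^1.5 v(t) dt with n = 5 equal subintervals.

15.9375

Δt = (1.5 − (-1))/5 = 0.5.
Midpoints: -0.75, -0.25, 0.25, 0.75, 1.25.
v(-0.75) = 5.375, v(-0.25) = 4.875, v(0.25) = 5.375, v(0.75) = 6.875, v(1.25) = 9.375.
Sum = Δt · [v(-0.75) + v(-0.25) + v(0.25) + v(0.75) + v(1.25)].
Sum = 15.9375.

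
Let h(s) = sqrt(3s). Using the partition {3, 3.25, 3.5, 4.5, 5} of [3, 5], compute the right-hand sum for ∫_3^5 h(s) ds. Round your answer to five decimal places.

7.20144

Subinterval widths: 0.25, 0.25, 1, 0.5.
Right endpoints: 3.25, 3.5, 4.5, 5.
h(3.25) ≈ 3.12250, h(3.5) ≈ 3.24037, h(4.5) ≈ 3.67423, h(5) ≈ 3.87298.
Sum = Σ Δs_i · h(s_i).
Sum ≈ 7.20144.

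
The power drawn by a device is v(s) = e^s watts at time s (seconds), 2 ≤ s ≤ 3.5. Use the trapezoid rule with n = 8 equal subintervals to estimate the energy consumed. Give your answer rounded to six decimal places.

25.801722

Δs = (3.5 − 2)/8 = 0.1875.
v(2) ≈ 7.389056, v(2.1875) ≈ 8.912903, v(2.375) ≈ 10.751013, v(2.5625) ≈ 12.968197, v(2.75) ≈ 15.642632, v(2.9375) ≈ 18.868616, v(3.125) ≈ 22.759895, v(3.3125) ≈ 27.453674, v(3.5) ≈ 33.115452.
T_8 = (Δs/2)·[v(s_0) + 2v(s_1) + ... + 2v(s_{7}) + v(s_8)].
Sum ≈ 25.801722.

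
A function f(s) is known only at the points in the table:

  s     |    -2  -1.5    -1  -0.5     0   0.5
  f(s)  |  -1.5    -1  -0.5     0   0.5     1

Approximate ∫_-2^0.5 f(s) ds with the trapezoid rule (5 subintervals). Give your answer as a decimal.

-0.625

Δs = 0.5.
T_5 = (0.5/2)·[(-1.5) + 2·(-1) + 2·(-0.5) + 2·0 + 2·0.5 + 1] = -0.625.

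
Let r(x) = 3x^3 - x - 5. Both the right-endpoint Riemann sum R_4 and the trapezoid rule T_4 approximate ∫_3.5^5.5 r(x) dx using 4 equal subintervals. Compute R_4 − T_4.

R_4 = 650.25.
T_4 = 558.125.
R_4 − T_4 = 92.125.

92.125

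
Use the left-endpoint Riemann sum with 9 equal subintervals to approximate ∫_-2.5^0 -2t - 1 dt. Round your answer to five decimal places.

4.44444

Δt = (0 − (-2.5))/9 = 5/18.
Left endpoints: -2.5, -20/9, -35/18, -5/3, -25/18, -10/9, -5/6, -5/9, -5/18.
f(-2.5) = 4, f(-20/9) = 31/9, f(-35/18) = 26/9, f(-5/3) = 7/3, f(-25/18) = 16/9, f(-10/9) = 11/9, f(-5/6) = 2/3, f(-5/9) = 1/9, f(-5/18) = -4/9.
Sum = Δt · [f(-2.5) + f(-20/9) + f(-35/18) + ...].
Sum ≈ 4.44444.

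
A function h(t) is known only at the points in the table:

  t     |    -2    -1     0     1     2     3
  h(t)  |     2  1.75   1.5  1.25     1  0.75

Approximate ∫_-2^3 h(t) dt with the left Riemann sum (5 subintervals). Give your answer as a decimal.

7.5

Δt = 1.
Sum = 1·[2 + 1.75 + 1.5 + 1.25 + 1] = 7.5.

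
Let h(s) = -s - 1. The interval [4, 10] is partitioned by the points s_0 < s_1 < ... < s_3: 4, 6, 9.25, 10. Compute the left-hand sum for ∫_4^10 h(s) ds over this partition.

-40.4375

Subinterval widths: 2, 3.25, 0.75.
Left endpoints: 4, 6, 9.25.
h(4) = -5, h(6) = -7, h(9.25) = -10.25.
Sum = Σ Δs_i · h(s_i).
Sum = -40.4375.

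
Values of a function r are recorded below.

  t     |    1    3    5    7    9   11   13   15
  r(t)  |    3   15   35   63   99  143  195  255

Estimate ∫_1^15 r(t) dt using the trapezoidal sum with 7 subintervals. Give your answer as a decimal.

1358

Δt = 2.
T_7 = (2/2)·[3 + 2·15 + 2·35 + 2·63 + 2·99 + 2·143 + 2·195 + 255] = 1358.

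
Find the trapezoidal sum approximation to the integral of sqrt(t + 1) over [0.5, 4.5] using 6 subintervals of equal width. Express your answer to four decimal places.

Δt = (4.5 − 0.5)/6 = 2/3.
f(0.5) ≈ 1.2247, f(7/6) ≈ 1.4720, f(11/6) ≈ 1.6833, f(2.5) ≈ 1.8708, f(19/6) ≈ 2.0412, f(23/6) ≈ 2.1985, f(4.5) ≈ 2.3452.
T_6 = (Δt/2)·[f(t_0) + 2f(t_1) + ... + 2f(t_{5}) + f(t_6)].
Sum ≈ 7.3672.

7.3672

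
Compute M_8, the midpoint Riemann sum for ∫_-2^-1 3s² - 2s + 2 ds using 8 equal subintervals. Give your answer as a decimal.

Δs = (-1 − (-2))/8 = 0.125.
Midpoints: -1.9375, -1.8125, -1.6875, -1.5625, -1.4375, -1.3125, -1.1875, -1.0625.
f(-1.9375) = 17.13671875, f(-1.8125) = 15.48046875, f(-1.6875) = 13.91796875, f(-1.5625) = 12.44921875, f(-1.4375) = 11.07421875, f(-1.3125) = 9.79296875, f(-1.1875) = 8.60546875, f(-1.0625) = 7.51171875.
Sum = Δs · [f(-1.9375) + f(-1.8125) + f(-1.6875) + ...].
Sum = 11.99609375.

11.99609375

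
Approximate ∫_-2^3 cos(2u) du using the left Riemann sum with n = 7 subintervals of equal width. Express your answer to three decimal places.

Δu = (3 − (-2))/7 = 5/7.
Left endpoints: -2, -9/7, -4/7, 1/7, 6/7, 11/7, 16/7.
f(-2) ≈ -0.654, f(-9/7) ≈ -0.842, f(-4/7) ≈ 0.415, f(1/7) ≈ 0.959, f(6/7) ≈ -0.143, f(11/7) ≈ -1.000, f(16/7) ≈ -0.140.
Sum = Δu · [f(-2) + f(-9/7) + f(-4/7) + ...].
Sum ≈ -1.003.

-1.003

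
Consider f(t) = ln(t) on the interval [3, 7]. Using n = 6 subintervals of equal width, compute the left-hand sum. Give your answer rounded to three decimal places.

Δt = (7 − 3)/6 = 2/3.
Left endpoints: 3, 11/3, 13/3, 5, 17/3, 19/3.
f(3) ≈ 1.099, f(11/3) ≈ 1.299, f(13/3) ≈ 1.466, f(5) ≈ 1.609, f(17/3) ≈ 1.735, f(19/3) ≈ 1.846.
Sum = Δt · [f(3) + f(11/3) + f(13/3) + ...].
Sum ≈ 6.036.

6.036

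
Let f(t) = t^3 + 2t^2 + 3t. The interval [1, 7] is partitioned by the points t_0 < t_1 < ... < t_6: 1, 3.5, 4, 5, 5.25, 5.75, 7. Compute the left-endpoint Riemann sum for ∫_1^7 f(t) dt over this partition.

659.08203125

Subinterval widths: 2.5, 0.5, 1, 0.25, 0.5, 1.25.
Left endpoints: 1, 3.5, 4, 5, 5.25, 5.75.
f(1) = 6, f(3.5) = 77.875, f(4) = 108, f(5) = 190, f(5.25) = 215.578125, f(5.75) = 273.484375.
Sum = Σ Δt_i · f(t_i).
Sum = 659.08203125.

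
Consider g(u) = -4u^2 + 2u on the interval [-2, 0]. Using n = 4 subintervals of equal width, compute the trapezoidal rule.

-15

Δu = (0 − (-2))/4 = 0.5.
g(-2) = -20, g(-1.5) = -12, g(-1) = -6, g(-0.5) = -2, g(0) = 0.
T_4 = (Δu/2)·[g(u_0) + 2g(u_1) + 2g(u_2) + 2g(u_3) + g(u_4)].
Sum = -15.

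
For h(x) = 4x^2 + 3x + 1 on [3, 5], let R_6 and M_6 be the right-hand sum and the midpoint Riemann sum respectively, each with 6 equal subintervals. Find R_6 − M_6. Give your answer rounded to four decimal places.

R_6 ≈ 168.481481.
M_6 ≈ 156.592593.
R_6 − M_6 ≈ 11.8889.

11.8889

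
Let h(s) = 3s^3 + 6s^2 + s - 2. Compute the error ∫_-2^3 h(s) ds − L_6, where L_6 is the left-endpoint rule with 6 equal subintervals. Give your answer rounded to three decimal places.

Exact integral: ∫_-2^3 h(s) ds = 111.25.
L_6 ≈ 58.99306.
Error ≈ 111.25 − 58.99306 ≈ 52.257.

52.257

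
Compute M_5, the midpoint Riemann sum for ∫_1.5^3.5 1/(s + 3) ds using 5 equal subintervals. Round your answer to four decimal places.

Δs = (3.5 − 1.5)/5 = 0.4.
Midpoints: 1.7, 2.1, 2.5, 2.9, 3.3.
f(1.7) = 10/47, f(2.1) = 10/51, f(2.5) = 2/11, f(2.9) = 10/59, f(3.3) = 10/63.
Sum = Δs · [f(1.7) + f(2.1) + f(2.5) + f(2.9) + f(3.3)].
Sum ≈ 0.3676.

0.3676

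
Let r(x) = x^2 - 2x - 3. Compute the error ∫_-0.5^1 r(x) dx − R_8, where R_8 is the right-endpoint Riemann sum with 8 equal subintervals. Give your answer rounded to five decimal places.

Exact integral: ∫_-0.5^1 r(x) dx = -4.875.
R_8 ≈ -5.0771484.
Error ≈ -4.875 − (-5.0771484) ≈ 0.20215.

0.20215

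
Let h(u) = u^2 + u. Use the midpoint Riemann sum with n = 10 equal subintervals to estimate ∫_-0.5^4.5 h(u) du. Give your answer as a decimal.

40.3125

Δu = (4.5 − (-0.5))/10 = 0.5.
Midpoints: -0.25, 0.25, 0.75, 1.25, 1.75, 2.25, 2.75, 3.25, 3.75, 4.25.
h(-0.25) = -0.1875, h(0.25) = 0.3125, h(0.75) = 1.3125, h(1.25) = 2.8125, h(1.75) = 4.8125, h(2.25) = 7.3125, h(2.75) = 10.3125, h(3.25) = 13.8125, h(3.75) = 17.8125, h(4.25) = 22.3125.
Sum = Δu · [h(-0.25) + h(0.25) + h(0.75) + ...].
Sum = 40.3125.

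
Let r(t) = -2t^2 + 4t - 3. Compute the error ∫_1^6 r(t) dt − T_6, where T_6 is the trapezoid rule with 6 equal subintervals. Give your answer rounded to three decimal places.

1.157

Exact integral: ∫_1^6 r(t) dt ≈ -88.33333.
T_6 ≈ -89.49074.
Error ≈ -88.33333 − (-89.49074) ≈ 1.157.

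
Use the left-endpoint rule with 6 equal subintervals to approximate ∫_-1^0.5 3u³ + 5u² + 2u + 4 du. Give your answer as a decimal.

Δu = (0.5 − (-1))/6 = 0.25.
Left endpoints: -1, -0.75, -0.5, -0.25, 0, 0.25.
f(-1) = 4, f(-0.75) = 4.046875, f(-0.5) = 3.875, f(-0.25) = 3.765625, f(0) = 4, f(0.25) = 4.859375.
Sum = Δu · [f(-1) + f(-0.75) + f(-0.5) + ...].
Sum = 6.13671875.

6.13671875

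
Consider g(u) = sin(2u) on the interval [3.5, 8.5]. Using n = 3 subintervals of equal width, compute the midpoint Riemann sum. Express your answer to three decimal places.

Δu = (8.5 − 3.5)/3 = 5/3.
Midpoints: 13/3, 6, 23/3.
g(13/3) ≈ 0.688, g(6) ≈ -0.537, g(23/3) ≈ 0.366.
Sum = Δu · [g(13/3) + g(6) + g(23/3)].
Sum ≈ 0.862.

0.862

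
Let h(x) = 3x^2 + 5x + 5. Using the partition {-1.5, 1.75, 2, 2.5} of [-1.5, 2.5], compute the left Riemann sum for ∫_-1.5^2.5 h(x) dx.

Subinterval widths: 3.25, 0.25, 0.5.
Left endpoints: -1.5, 1.75, 2.
h(-1.5) = 4.25, h(1.75) = 22.9375, h(2) = 27.
Sum = Σ Δx_i · h(x_i).
Sum = 33.046875.

33.046875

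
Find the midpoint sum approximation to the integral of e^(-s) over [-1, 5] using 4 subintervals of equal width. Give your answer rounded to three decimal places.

2.473

Δs = (5 − (-1))/4 = 1.5.
Midpoints: -0.25, 1.25, 2.75, 4.25.
f(-0.25) ≈ 1.284, f(1.25) ≈ 0.287, f(2.75) ≈ 0.064, f(4.25) ≈ 0.014.
Sum = Δs · [f(-0.25) + f(1.25) + f(2.75) + f(4.25)].
Sum ≈ 2.473.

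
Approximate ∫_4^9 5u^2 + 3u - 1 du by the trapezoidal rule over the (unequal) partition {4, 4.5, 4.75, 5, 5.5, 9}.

1236.796875

Subinterval widths: 0.5, 0.25, 0.25, 0.5, 3.5.
f(4) = 91, f(4.5) = 113.75, f(4.75) = 126.0625, f(5) = 139, f(5.5) = 166.75, f(9) = 431.
On each subinterval the trapezoid contributes (Δu_i/2)·[f(u_{i-1}) + f(u_i)].
Sum = 1236.796875.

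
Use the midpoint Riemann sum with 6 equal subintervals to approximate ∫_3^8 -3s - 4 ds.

Δs = (8 − 3)/6 = 5/6.
Midpoints: 41/12, 4.25, 61/12, 71/12, 6.75, 91/12.
f(41/12) = -14.25, f(4.25) = -16.75, f(61/12) = -19.25, f(71/12) = -21.75, f(6.75) = -24.25, f(91/12) = -26.75.
Sum = Δs · [f(41/12) + f(4.25) + f(61/12) + ...].
Sum = -102.5.

-102.5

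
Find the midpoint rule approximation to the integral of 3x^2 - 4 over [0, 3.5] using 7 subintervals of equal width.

Δx = (3.5 − 0)/7 = 0.5.
Midpoints: 0.25, 0.75, 1.25, 1.75, 2.25, 2.75, 3.25.
f(0.25) = -3.8125, f(0.75) = -2.3125, f(1.25) = 0.6875, f(1.75) = 5.1875, f(2.25) = 11.1875, f(2.75) = 18.6875, f(3.25) = 27.6875.
Sum = Δx · [f(0.25) + f(0.75) + f(1.25) + ...].
Sum = 28.65625.

28.65625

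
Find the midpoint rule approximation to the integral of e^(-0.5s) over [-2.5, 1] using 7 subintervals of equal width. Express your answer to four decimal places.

Δs = (1 − (-2.5))/7 = 0.5.
Midpoints: -2.25, -1.75, -1.25, -0.75, -0.25, 0.25, 0.75.
f(-2.25) ≈ 3.0802, f(-1.75) ≈ 2.3989, f(-1.25) ≈ 1.8682, f(-0.75) ≈ 1.4550, f(-0.25) ≈ 1.1331, f(0.25) ≈ 0.8825, f(0.75) ≈ 0.6873.
Sum = Δs · [f(-2.25) + f(-1.75) + f(-1.25) + ...].
Sum ≈ 5.7526.

5.7526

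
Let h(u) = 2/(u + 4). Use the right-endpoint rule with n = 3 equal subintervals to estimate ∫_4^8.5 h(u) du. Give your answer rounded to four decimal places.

Δu = (8.5 − 4)/3 = 1.5.
Right endpoints: 5.5, 7, 8.5.
h(5.5) = 4/19, h(7) = 2/11, h(8.5) = 0.16.
Sum = Δu · [h(5.5) + h(7) + h(8.5)].
Sum ≈ 0.8285.

0.8285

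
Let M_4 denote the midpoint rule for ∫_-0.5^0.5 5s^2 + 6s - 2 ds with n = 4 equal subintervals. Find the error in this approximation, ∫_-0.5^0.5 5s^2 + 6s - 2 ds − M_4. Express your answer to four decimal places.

Exact integral: ∫_-0.5^0.5 f(s) ds ≈ -1.583333.
M_4 = -1.609375.
Error ≈ -1.583333 − (-1.609375) ≈ 0.0260.

0.0260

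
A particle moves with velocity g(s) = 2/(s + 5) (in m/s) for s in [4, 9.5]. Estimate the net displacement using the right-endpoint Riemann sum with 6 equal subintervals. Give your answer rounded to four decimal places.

0.9163

Δs = (9.5 − 4)/6 = 11/12.
Right endpoints: 59/12, 35/6, 6.75, 23/3, 103/12, 9.5.
g(59/12) = 24/119, g(35/6) = 12/65, g(6.75) = 8/47, g(23/3) = 3/19, g(103/12) = 24/163, g(9.5) = 4/29.
Sum = Δs · [g(59/12) + g(35/6) + g(6.75) + ...].
Sum ≈ 0.9163.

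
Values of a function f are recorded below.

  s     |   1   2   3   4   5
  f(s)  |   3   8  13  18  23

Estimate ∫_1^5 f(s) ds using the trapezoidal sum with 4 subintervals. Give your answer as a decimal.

52

Δs = 1.
T_4 = (1/2)·[3 + 2·8 + 2·13 + 2·18 + 23] = 52.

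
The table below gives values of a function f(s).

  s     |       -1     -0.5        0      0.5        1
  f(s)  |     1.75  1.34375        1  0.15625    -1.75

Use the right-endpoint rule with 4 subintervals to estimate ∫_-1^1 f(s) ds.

Δs = 0.5.
Sum = 0.5·[1.34375 + 1 + 0.15625 + (-1.75)] = 0.375.

0.375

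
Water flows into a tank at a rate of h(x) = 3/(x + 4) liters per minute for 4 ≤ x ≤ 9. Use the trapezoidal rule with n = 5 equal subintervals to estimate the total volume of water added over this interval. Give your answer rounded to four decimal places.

Δx = (9 − 4)/5 = 1.
h(4) = 0.375, h(5) = 1/3, h(6) = 0.3, h(7) = 3/11, h(8) = 0.25, h(9) = 3/13.
T_5 = (Δx/2)·[h(x_0) + 2h(x_1) + ... + 2h(x_{4}) + h(x_5)].
Sum ≈ 1.4589.

1.4589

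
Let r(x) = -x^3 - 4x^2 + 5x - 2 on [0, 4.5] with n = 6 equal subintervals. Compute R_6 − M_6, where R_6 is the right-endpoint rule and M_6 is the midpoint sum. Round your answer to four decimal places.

-62.9121

R_6 = -243.03515625.
M_6 ≈ -180.123047.
R_6 − M_6 ≈ -62.9121.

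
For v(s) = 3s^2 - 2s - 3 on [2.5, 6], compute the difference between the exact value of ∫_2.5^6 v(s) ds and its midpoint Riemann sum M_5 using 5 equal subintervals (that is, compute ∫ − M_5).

Exact integral: ∫_2.5^6 v(s) ds = 160.125.
M_5 = 159.69625.
Error = 160.125 − 159.69625 = 0.42875.

0.42875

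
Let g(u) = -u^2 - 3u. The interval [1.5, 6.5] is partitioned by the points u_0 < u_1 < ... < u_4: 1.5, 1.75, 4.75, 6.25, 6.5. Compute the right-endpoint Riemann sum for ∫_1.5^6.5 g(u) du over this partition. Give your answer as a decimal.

Subinterval widths: 0.25, 3, 1.5, 0.25.
Right endpoints: 1.75, 4.75, 6.25, 6.5.
g(1.75) = -8.3125, g(4.75) = -36.8125, g(6.25) = -57.8125, g(6.5) = -61.75.
Sum = Σ Δu_i · g(u_i).
Sum = -214.671875.

-214.671875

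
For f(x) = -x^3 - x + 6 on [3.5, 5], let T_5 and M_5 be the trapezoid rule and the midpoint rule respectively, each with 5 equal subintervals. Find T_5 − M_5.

T_5 = -116.39625.
M_5 = -115.9659375.
T_5 − M_5 = -0.4303125.

-0.4303125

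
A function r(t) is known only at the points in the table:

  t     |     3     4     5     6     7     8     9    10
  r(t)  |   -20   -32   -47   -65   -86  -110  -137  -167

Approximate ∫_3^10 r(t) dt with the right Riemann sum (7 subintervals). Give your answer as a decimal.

Δt = 1.
Sum = 1·[(-32) + (-47) + (-65) + (-86) + (-110) + (-137) + (-167)] = -644.

-644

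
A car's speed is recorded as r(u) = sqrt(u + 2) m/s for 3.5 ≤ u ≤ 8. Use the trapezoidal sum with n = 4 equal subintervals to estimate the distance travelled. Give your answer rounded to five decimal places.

12.47695

Δu = (8 − 3.5)/4 = 1.125.
r(3.5) ≈ 2.34521, r(4.625) ≈ 2.57391, r(5.75) ≈ 2.78388, r(6.875) ≈ 2.97909, r(8) ≈ 3.16228.
T_4 = (Δu/2)·[r(u_0) + 2r(u_1) + 2r(u_2) + 2r(u_3) + r(u_4)].
Sum ≈ 12.47695.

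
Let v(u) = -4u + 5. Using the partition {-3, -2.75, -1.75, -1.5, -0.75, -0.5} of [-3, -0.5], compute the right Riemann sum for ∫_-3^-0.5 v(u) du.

26.5

Subinterval widths: 0.25, 1, 0.25, 0.75, 0.25.
Right endpoints: -2.75, -1.75, -1.5, -0.75, -0.5.
v(-2.75) = 16, v(-1.75) = 12, v(-1.5) = 11, v(-0.75) = 8, v(-0.5) = 7.
Sum = Σ Δu_i · v(u_i).
Sum = 26.5.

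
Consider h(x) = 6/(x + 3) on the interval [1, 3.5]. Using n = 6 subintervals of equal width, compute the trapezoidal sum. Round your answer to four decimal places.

Δx = (3.5 − 1)/6 = 5/12.
h(1) = 1.5, h(17/12) = 72/53, h(11/6) = 36/29, h(2.25) = 8/7, h(8/3) = 18/17, h(37/12) = 72/73, h(3.5) = 12/13.
T_6 = (Δx/2)·[h(x_0) + 2h(x_1) + ... + 2h(x_{5}) + h(x_6)].
Sum ≈ 2.9164.

2.9164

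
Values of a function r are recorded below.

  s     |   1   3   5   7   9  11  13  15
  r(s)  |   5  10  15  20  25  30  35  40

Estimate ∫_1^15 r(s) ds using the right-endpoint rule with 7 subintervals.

350

Δs = 2.
Sum = 2·[10 + 15 + 20 + 25 + 30 + 35 + 40] = 350.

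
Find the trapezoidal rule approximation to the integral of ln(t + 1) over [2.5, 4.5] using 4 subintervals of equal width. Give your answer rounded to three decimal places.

Δt = (4.5 − 2.5)/4 = 0.5.
f(2.5) ≈ 1.253, f(3) ≈ 1.386, f(3.5) ≈ 1.504, f(4) ≈ 1.609, f(4.5) ≈ 1.705.
T_4 = (Δt/2)·[f(t_0) + 2f(t_1) + 2f(t_2) + 2f(t_3) + f(t_4)].
Sum ≈ 2.989.

2.989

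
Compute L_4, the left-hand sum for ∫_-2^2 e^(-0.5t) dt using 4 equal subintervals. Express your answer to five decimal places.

Δt = (2 − (-2))/4 = 1.
Left endpoints: -2, -1, 0, 1.
f(-2) ≈ 2.71828, f(-1) ≈ 1.64872, f(0) ≈ 1.00000, f(1) ≈ 0.60653.
Sum = Δt · [f(-2) + f(-1) + f(0) + f(1)].
Sum ≈ 5.97353.

5.97353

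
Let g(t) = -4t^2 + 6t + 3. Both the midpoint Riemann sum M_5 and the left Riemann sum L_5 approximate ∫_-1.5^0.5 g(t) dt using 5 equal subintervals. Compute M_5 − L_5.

M_5 = -4.56.
L_5 = -8.88.
M_5 − L_5 = 4.32.

4.32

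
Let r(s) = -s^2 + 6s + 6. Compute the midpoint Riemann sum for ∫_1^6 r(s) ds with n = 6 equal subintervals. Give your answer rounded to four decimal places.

Δs = (6 − 1)/6 = 5/6.
Midpoints: 17/12, 2.25, 37/12, 47/12, 4.75, 67/12.
r(17/12) = 1799/144, r(2.25) = 14.4375, r(37/12) = 2159/144, r(47/12) = 2039/144, r(4.75) = 11.9375, r(67/12) = 1199/144.
Sum = Δs · [r(17/12) + r(2.25) + r(37/12) + ...].
Sum ≈ 63.6227.

63.6227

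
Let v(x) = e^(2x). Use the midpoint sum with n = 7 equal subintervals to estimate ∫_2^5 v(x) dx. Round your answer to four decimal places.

10656.6993

Δx = (5 − 2)/7 = 3/7.
Midpoints: 31/14, 37/14, 43/14, 3.5, 55/14, 61/14, 67/14.
v(31/14) ≈ 83.8116, v(37/14) ≈ 197.4952, v(43/14) ≈ 465.3813, v(3.5) ≈ 1096.6332, v(55/14) ≈ 2584.1266, v(61/14) ≈ 6089.2836, v(67/14) ≈ 14348.9001.
Sum = Δx · [v(31/14) + v(37/14) + v(43/14) + ...].
Sum ≈ 10656.6993.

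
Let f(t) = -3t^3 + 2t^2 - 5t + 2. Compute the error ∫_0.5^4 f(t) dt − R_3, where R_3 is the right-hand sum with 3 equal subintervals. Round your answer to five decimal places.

Exact integral: ∫_0.5^4 f(t) dt ≈ -181.7447917.
R_3 ≈ -299.8495370.
Error ≈ -181.7447917 − (-299.8495370) ≈ 118.10475.

118.10475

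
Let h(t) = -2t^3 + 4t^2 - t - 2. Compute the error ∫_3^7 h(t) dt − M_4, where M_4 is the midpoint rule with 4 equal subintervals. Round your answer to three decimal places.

-8.667

Exact integral: ∫_3^7 h(t) dt ≈ -766.66667.
M_4 = -758.
Error ≈ -766.66667 − (-758) ≈ -8.667.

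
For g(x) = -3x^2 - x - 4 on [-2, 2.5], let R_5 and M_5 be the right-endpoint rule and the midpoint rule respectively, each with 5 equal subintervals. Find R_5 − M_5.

-7.79625

R_5 = -49.635.
M_5 = -41.83875.
R_5 − M_5 = -7.79625.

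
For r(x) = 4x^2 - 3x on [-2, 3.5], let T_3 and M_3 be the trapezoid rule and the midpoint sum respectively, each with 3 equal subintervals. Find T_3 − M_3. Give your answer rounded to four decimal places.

T_3 ≈ 67.782407.
M_3 ≈ 49.296296.
T_3 − M_3 ≈ 18.4861.

18.4861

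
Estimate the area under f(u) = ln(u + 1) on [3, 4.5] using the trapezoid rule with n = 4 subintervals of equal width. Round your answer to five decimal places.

2.33014

Δu = (4.5 − 3)/4 = 0.375.
f(3) ≈ 1.38629, f(3.375) ≈ 1.47591, f(3.75) ≈ 1.55814, f(4.125) ≈ 1.63413, f(4.5) ≈ 1.70475.
T_4 = (Δu/2)·[f(u_0) + 2f(u_1) + 2f(u_2) + 2f(u_3) + f(u_4)].
Sum ≈ 2.33014.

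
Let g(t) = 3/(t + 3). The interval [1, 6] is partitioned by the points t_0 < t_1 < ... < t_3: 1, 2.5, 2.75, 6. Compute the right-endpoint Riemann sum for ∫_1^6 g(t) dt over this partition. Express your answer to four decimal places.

Subinterval widths: 1.5, 0.25, 3.25.
Right endpoints: 2.5, 2.75, 6.
g(2.5) = 6/11, g(2.75) = 12/23, g(6) = 1/3.
Sum = Σ Δt_i · g(t_i).
Sum ≈ 2.0319.

2.0319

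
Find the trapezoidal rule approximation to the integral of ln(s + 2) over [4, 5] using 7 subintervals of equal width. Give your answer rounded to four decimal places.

Δs = (5 − 4)/7 = 1/7.
f(4) ≈ 1.7918, f(29/7) ≈ 1.8153, f(30/7) ≈ 1.8383, f(31/7) ≈ 1.8608, f(32/7) ≈ 1.8827, f(33/7) ≈ 1.9042, f(34/7) ≈ 1.9253, f(5) ≈ 1.9459.
T_7 = (Δs/2)·[f(s_0) + 2f(s_1) + ... + 2f(s_{6}) + f(s_7)].
Sum ≈ 1.8708.

1.8708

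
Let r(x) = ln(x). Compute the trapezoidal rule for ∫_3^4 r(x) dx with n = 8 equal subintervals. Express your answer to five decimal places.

Δx = (4 − 3)/8 = 0.125.
r(3) ≈ 1.09861, r(3.125) ≈ 1.13943, r(3.25) ≈ 1.17865, r(3.375) ≈ 1.21640, r(3.5) ≈ 1.25276, r(3.625) ≈ 1.28785, r(3.75) ≈ 1.32176, r(3.875) ≈ 1.35455, r(4) ≈ 1.38629.
T_8 = (Δx/2)·[r(x_0) + 2r(x_1) + ... + 2r(x_{7}) + r(x_8)].
Sum ≈ 1.24923.

1.24923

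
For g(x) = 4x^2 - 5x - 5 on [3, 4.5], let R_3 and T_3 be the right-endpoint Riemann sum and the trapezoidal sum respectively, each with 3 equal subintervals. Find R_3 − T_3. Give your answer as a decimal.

R_3 = 59.5.
T_3 = 50.125.
R_3 − T_3 = 9.375.

9.375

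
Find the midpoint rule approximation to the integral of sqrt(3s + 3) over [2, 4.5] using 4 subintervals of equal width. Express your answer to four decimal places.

Δs = (4.5 − 2)/4 = 0.625.
Midpoints: 2.3125, 2.9375, 3.5625, 4.1875.
f(2.3125) ≈ 3.1524, f(2.9375) ≈ 3.4369, f(3.5625) ≈ 3.6997, f(4.1875) ≈ 3.9449.
Sum = Δs · [f(2.3125) + f(2.9375) + f(3.5625) + f(4.1875)].
Sum ≈ 8.8962.

8.8962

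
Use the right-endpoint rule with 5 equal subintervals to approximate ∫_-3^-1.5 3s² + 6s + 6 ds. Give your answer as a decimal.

10.755

Δs = (-1.5 − (-3))/5 = 0.3.
Right endpoints: -2.7, -2.4, -2.1, -1.8, -1.5.
f(-2.7) = 11.67, f(-2.4) = 8.88, f(-2.1) = 6.63, f(-1.8) = 4.92, f(-1.5) = 3.75.
Sum = Δs · [f(-2.7) + f(-2.4) + f(-2.1) + f(-1.8) + f(-1.5)].
Sum = 10.755.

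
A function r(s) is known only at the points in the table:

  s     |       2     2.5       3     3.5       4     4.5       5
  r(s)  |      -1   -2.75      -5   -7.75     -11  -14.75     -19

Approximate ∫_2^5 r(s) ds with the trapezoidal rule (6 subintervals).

-25.625

Δs = 0.5.
T_6 = (0.5/2)·[(-1) + 2·(-2.75) + 2·(-5) + 2·(-7.75) + 2·(-11) + 2·(-14.75) + (-19)] = -25.625.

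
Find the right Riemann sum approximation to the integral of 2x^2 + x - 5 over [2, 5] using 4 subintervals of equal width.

90.9375

Δx = (5 − 2)/4 = 0.75.
Right endpoints: 2.75, 3.5, 4.25, 5.
f(2.75) = 12.875, f(3.5) = 23, f(4.25) = 35.375, f(5) = 50.
Sum = Δx · [f(2.75) + f(3.5) + f(4.25) + f(5)].
Sum = 90.9375.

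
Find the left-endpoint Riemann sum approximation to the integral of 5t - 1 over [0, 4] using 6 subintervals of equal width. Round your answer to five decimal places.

Δt = (4 − 0)/6 = 2/3.
Left endpoints: 0, 2/3, 4/3, 2, 8/3, 10/3.
f(0) = -1, f(2/3) = 7/3, f(4/3) = 17/3, f(2) = 9, f(8/3) = 37/3, f(10/3) = 47/3.
Sum = Δt · [f(0) + f(2/3) + f(4/3) + ...].
Sum ≈ 29.33333.

29.33333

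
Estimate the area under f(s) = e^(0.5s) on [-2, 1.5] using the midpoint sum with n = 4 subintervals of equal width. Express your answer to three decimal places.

3.470

Δs = (1.5 − (-2))/4 = 0.875.
Midpoints: -1.5625, -0.6875, 0.1875, 1.0625.
f(-1.5625) ≈ 0.458, f(-0.6875) ≈ 0.709, f(0.1875) ≈ 1.098, f(1.0625) ≈ 1.701.
Sum = Δs · [f(-1.5625) + f(-0.6875) + f(0.1875) + f(1.0625)].
Sum ≈ 3.470.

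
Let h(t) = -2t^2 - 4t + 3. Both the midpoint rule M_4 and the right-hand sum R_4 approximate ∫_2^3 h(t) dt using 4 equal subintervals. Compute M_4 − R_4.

1.78125

M_4 = -19.65625.
R_4 = -21.4375.
M_4 − R_4 = 1.78125.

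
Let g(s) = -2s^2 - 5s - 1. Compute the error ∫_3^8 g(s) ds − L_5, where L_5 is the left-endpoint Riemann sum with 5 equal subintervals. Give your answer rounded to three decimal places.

Exact integral: ∫_3^8 g(s) ds ≈ -465.83333.
L_5 = -400.
Error ≈ -465.83333 − (-400) ≈ -65.833.

-65.833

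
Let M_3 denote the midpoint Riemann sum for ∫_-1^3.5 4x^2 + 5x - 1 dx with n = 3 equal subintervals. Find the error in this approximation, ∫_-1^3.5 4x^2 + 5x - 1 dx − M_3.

3.375

Exact integral: ∫_-1^3.5 f(x) dx = 82.125.
M_3 = 78.75.
Error = 82.125 − 78.75 = 3.375.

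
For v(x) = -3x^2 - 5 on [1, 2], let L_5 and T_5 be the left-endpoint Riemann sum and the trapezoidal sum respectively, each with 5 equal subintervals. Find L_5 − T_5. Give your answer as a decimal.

L_5 = -11.12.
T_5 = -12.02.
L_5 − T_5 = 0.9.

0.9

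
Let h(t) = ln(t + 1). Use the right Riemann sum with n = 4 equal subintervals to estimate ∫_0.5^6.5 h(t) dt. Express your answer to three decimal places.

9.614

Δt = (6.5 − 0.5)/4 = 1.5.
Right endpoints: 2, 3.5, 5, 6.5.
h(2) ≈ 1.099, h(3.5) ≈ 1.504, h(5) ≈ 1.792, h(6.5) ≈ 2.015.
Sum = Δt · [h(2) + h(3.5) + h(5) + h(6.5)].
Sum ≈ 9.614.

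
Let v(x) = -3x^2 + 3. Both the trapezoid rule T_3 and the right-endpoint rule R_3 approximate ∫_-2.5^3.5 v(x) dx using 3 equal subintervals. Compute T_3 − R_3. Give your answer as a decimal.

T_3 = -52.5.
R_3 = -70.5.
T_3 − R_3 = 18.

18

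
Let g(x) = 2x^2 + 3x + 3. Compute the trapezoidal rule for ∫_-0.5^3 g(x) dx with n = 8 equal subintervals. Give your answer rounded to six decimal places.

Δx = (3 − (-0.5))/8 = 0.4375.
g(-0.5) = 2, g(-0.0625) = 2.8203125, g(0.375) = 4.40625, g(0.8125) = 6.7578125, g(1.25) = 9.875, g(1.6875) = 13.7578125, g(2.125) = 18.40625, g(2.5625) = 23.8203125, g(3) = 30.
T_8 = (Δx/2)·[g(x_0) + 2g(x_1) + ... + 2g(x_{7}) + g(x_8)].
Sum ≈ 41.931641.

41.931641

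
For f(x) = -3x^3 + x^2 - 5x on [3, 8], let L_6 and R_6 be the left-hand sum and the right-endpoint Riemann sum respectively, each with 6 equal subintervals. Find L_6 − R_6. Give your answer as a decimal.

1187.5

L_6 ≈ -2421.4004630.
R_6 ≈ -3608.9004630.
L_6 − R_6 = 1187.5.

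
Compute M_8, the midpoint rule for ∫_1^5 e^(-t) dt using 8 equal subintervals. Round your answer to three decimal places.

Δt = (5 − 1)/8 = 0.5.
Midpoints: 1.25, 1.75, 2.25, 2.75, 3.25, 3.75, 4.25, 4.75.
f(1.25) ≈ 0.287, f(1.75) ≈ 0.174, f(2.25) ≈ 0.105, f(2.75) ≈ 0.064, f(3.25) ≈ 0.039, f(3.75) ≈ 0.024, f(4.25) ≈ 0.014, f(4.75) ≈ 0.009.
Sum = Δt · [f(1.25) + f(1.75) + f(2.25) + ...].
Sum ≈ 0.357.

0.357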